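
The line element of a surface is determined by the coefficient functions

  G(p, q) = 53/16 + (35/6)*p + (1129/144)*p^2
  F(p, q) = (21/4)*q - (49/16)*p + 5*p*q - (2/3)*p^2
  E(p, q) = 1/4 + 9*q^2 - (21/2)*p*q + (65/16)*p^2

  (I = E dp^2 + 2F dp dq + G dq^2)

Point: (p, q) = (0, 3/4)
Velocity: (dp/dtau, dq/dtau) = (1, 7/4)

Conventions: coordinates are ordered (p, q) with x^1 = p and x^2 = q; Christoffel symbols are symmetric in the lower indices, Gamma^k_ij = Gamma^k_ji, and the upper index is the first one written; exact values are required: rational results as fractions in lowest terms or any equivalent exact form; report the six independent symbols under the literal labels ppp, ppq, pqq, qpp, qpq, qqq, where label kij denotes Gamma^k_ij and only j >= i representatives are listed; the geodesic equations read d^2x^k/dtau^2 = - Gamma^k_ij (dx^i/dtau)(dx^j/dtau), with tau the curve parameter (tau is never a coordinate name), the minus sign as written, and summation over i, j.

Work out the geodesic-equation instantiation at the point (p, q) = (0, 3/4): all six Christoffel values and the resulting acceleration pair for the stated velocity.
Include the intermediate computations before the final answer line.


E = 85/16, F = 63/16, G = 53/16 at the point
E_p = -63/8, E_q = 27/2, F_p = 11/16, F_q = 21/4, G_p = 35/6, G_q = 0
EG - F^2 = 67/32;  g^inv = (32/67) * [[53/16, -63/16], [-63/16, 85/16]]
first-kind symbols [ij,l] = (1/2)(d_i g_jl + d_j g_il - d_l g_ij): [pp,p] = E_p/2 = -63/16, [pp,q] = F_p - E_q/2 = -97/16, [pq,p] = E_q/2 = 27/4, [pq,q] = G_p/2 = 35/12, [qq,p] = F_q - G_p/2 = 7/3, [qq,q] = G_q/2 = 0
Gamma^p_ij = (G*[ij,p] - F*[ij,q])/(EG - F^2), Gamma^q_ij = (E*[ij,q] - F*[ij,p])/(EG - F^2)
Gamma_ppp = 693/134, Gamma_ppq = 348/67, Gamma_pqq = 742/201, Gamma_qpp = -1069/134, Gamma_qpq = -1064/201, Gamma_qqq = -294/67
d^2p/dtau^2 = -(Gamma_ppp*(1)^2 + 2*Gamma_ppq*(1)*(7/4) + Gamma_pqq*(7/4)^2) = -55727/1608
d^2q/dtau^2 = -(Gamma_qpp*(1)^2 + 2*Gamma_qpq*(1)*(7/4) + Gamma_qqq*(7/4)^2) = 64229/1608

Answer: Gamma_ppp = 693/134, Gamma_ppq = 348/67, Gamma_pqq = 742/201, Gamma_qpp = -1069/134, Gamma_qpq = -1064/201, Gamma_qqq = -294/67; accelerations (d^2p/dtau^2, d^2q/dtau^2) = (-55727/1608, 64229/1608)


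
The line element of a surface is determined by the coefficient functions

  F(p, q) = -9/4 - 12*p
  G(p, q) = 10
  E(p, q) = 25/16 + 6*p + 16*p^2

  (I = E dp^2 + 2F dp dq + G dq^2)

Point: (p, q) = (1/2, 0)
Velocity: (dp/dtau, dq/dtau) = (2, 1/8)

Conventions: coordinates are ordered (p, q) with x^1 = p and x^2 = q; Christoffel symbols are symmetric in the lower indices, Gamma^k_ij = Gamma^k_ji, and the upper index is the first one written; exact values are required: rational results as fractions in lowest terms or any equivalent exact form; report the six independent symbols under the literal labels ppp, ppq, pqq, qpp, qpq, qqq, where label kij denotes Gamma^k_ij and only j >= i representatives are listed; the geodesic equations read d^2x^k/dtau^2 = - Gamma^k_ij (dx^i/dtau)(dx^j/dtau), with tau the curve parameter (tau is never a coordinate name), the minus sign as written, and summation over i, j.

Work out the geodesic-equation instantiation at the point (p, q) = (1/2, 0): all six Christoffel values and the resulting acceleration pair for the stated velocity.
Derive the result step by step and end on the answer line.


E = 137/16, F = -33/4, G = 10 at the point
E_p = 22, E_q = 0, F_p = -12, F_q = 0, G_p = 0, G_q = 0
EG - F^2 = 281/16;  g^inv = (16/281) * [[10, 33/4], [33/4, 137/16]]
first-kind symbols [ij,l] = (1/2)(d_i g_jl + d_j g_il - d_l g_ij): [pp,p] = E_p/2 = 11, [pp,q] = F_p - E_q/2 = -12, [pq,p] = E_q/2 = 0, [pq,q] = G_p/2 = 0, [qq,p] = F_q - G_p/2 = 0, [qq,q] = G_q/2 = 0
Gamma^p_ij = (G*[ij,p] - F*[ij,q])/(EG - F^2), Gamma^q_ij = (E*[ij,q] - F*[ij,p])/(EG - F^2)
Gamma_ppp = 176/281, Gamma_ppq = 0, Gamma_pqq = 0, Gamma_qpp = -192/281, Gamma_qpq = 0, Gamma_qqq = 0
d^2p/dtau^2 = -(Gamma_ppp*(2)^2 + 2*Gamma_ppq*(2)*(1/8) + Gamma_pqq*(1/8)^2) = -704/281
d^2q/dtau^2 = -(Gamma_qpp*(2)^2 + 2*Gamma_qpq*(2)*(1/8) + Gamma_qqq*(1/8)^2) = 768/281

Answer: Gamma_ppp = 176/281, Gamma_ppq = 0, Gamma_pqq = 0, Gamma_qpp = -192/281, Gamma_qpq = 0, Gamma_qqq = 0; accelerations (d^2p/dtau^2, d^2q/dtau^2) = (-704/281, 768/281)


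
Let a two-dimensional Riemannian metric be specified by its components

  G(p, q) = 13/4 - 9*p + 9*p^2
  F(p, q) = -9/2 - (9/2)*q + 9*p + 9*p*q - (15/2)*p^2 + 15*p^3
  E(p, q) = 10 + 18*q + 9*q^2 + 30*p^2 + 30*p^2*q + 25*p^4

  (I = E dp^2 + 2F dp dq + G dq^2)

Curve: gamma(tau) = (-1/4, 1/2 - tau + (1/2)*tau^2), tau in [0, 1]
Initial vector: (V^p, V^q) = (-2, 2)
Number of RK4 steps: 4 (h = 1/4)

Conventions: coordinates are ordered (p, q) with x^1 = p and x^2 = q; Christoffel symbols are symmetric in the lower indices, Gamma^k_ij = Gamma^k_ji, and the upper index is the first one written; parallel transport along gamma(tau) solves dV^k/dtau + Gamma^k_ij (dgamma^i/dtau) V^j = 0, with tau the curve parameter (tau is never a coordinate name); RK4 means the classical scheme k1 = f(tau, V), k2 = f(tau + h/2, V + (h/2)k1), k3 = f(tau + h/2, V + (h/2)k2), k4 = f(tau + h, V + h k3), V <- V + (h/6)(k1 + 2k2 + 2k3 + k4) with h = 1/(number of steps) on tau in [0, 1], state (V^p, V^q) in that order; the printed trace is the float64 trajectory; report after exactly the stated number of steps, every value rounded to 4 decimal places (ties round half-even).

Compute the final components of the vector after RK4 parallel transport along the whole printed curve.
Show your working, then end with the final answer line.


gamma'(tau) = (0, -1 + tau); f(tau, V)^k = -Gamma^k_ij(gamma(tau)) gamma'^i(tau) V^j; h = 1/4; intermediate values shown to 6 dp
curve data and Christoffel symbols at the stage parameters:
  tau = 0.000000: gamma = (-0.250000, 0.500000), gamma' = (0.000000, -1.000000); Gamma_ppp = -0.411710, Gamma_ppq = 0.494052, Gamma_pqq = 0.000000, Gamma_qpp = 0.192488, Gamma_qpq = -0.230985, Gamma_qqq = 0.000000
  tau = 0.125000: gamma = (-0.250000, 0.382812), gamma' = (0.000000, -0.875000); Gamma_ppp = -0.429556, Gamma_ppq = 0.515468, Gamma_pqq = 0.000000, Gamma_qpp = 0.216659, Gamma_qpq = -0.259991, Gamma_qqq = 0.000000
  tau = 0.250000: gamma = (-0.250000, 0.281250), gamma' = (0.000000, -0.750000); Gamma_ppp = -0.445244, Gamma_ppq = 0.534293, Gamma_pqq = 0.000000, Gamma_qpp = 0.241034, Gamma_qpq = -0.289241, Gamma_qqq = 0.000000
  tau = 0.375000: gamma = (-0.250000, 0.195312), gamma' = (0.000000, -0.625000); Gamma_ppp = -0.458417, Gamma_ppq = 0.550101, Gamma_pqq = 0.000000, Gamma_qpp = 0.264577, Gamma_qpq = -0.317493, Gamma_qqq = 0.000000
  tau = 0.500000: gamma = (-0.250000, 0.125000), gamma' = (0.000000, -0.500000); Gamma_ppp = -0.468905, Gamma_ppq = 0.562686, Gamma_pqq = 0.000000, Gamma_qpp = 0.286112, Gamma_qpq = -0.343334, Gamma_qqq = 0.000000
  tau = 0.625000: gamma = (-0.250000, 0.070312), gamma' = (0.000000, -0.375000); Gamma_ppp = -0.476730, Gamma_ppq = 0.572076, Gamma_pqq = 0.000000, Gamma_qpp = 0.304431, Gamma_qpq = -0.365317, Gamma_qqq = 0.000000
  tau = 0.750000: gamma = (-0.250000, 0.031250), gamma' = (0.000000, -0.250000); Gamma_ppp = -0.482061, Gamma_ppq = 0.578473, Gamma_pqq = 0.000000, Gamma_qpp = 0.318426, Gamma_qpq = -0.382111, Gamma_qqq = 0.000000
  tau = 0.875000: gamma = (-0.250000, 0.007812), gamma' = (0.000000, -0.125000); Gamma_ppp = -0.485129, Gamma_ppq = 0.582155, Gamma_pqq = 0.000000, Gamma_qpp = 0.327206, Gamma_qpq = -0.392648, Gamma_qqq = 0.000000
  tau = 1.000000: gamma = (-0.250000, 0.000000), gamma' = (0.000000, 0.000000); Gamma_ppp = -0.486127, Gamma_ppq = 0.583352, Gamma_pqq = 0.000000, Gamma_qpp = 0.330199, Gamma_qpq = -0.396239, Gamma_qqq = 0.000000
step 0: V^p = -2.0000, V^q = 2.0000
step 1: k1 = (-0.988103, 0.461970), k2 = (-0.957777, 0.483082), k3 = (-0.956067, 0.482220), k4 = (-0.897218, 0.485712); V <- V + (h/6)(k1 + 2k2 + 2k3 + k4): V^p = -2.2380, V^q = 2.1199
step 2: k1 = (-0.896828, 0.485501), k2 = (-0.808010, 0.466347), k3 = (-0.804193, 0.464144), k4 = (-0.686221, 0.418711); V <- V + (h/6)(k1 + 2k2 + 2k3 + k4): V^p = -2.4384, V^q = 2.2351
step 3: k1 = (-0.686014, 0.418585), k2 = (-0.541492, 0.345787), k3 = (-0.537617, 0.343312), k4 = (-0.372068, 0.245769); V <- V + (h/6)(k1 + 2k2 + 2k3 + k4): V^p = -2.5724, V^q = 2.3203
step 4: k1 = (-0.372011, 0.245732), k2 = (-0.190573, 0.128537), k3 = (-0.188923, 0.127423), k4 = (0.000000, 0.000000); V <- V + (h/6)(k1 + 2k2 + 2k3 + k4): V^p = -2.6195, V^q = 2.3518

Answer: V^p = -2.6195, V^q = 2.3518


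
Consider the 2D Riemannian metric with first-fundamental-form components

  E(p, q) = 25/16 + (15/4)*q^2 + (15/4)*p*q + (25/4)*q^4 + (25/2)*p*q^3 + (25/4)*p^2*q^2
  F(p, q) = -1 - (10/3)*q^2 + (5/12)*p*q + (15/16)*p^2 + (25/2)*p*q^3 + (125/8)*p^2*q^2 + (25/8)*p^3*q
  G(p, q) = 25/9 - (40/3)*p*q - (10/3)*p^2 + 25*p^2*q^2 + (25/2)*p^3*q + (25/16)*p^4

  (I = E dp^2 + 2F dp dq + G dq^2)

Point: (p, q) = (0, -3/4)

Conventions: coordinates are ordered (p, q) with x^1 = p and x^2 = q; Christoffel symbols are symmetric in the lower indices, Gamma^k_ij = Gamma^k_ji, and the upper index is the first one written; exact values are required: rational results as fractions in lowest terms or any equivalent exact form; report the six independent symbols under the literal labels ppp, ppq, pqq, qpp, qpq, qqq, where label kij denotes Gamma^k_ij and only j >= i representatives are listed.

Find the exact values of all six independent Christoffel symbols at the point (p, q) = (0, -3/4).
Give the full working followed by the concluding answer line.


E = 5785/1024, F = -23/8, G = 25/9 at the point
E_p = -1035/128, E_q = -1035/64, F_p = -715/128, F_q = 5, G_p = 10, G_q = 0
EG - F^2 = 68449/9216;  g^inv = (9216/68449) * [[25/9, 23/8], [23/8, 5785/1024]]
first-kind symbols [ij,l] = (1/2)(d_i g_jl + d_j g_il - d_l g_ij): [pp,p] = E_p/2 = -1035/256, [pp,q] = F_p - E_q/2 = 5/2, [pq,p] = E_q/2 = -1035/128, [pq,q] = G_p/2 = 5, [qq,p] = F_q - G_p/2 = 0, [qq,q] = G_q/2 = 0
Gamma^p_ij = (G*[ij,p] - F*[ij,q])/(EG - F^2), Gamma^q_ij = (E*[ij,q] - F*[ij,p])/(EG - F^2)

Answer: Gamma_ppp = -37260/68449, Gamma_ppq = -74520/68449, Gamma_pqq = 0, Gamma_qpp = 23040/68449, Gamma_qpq = 46080/68449, Gamma_qqq = 0


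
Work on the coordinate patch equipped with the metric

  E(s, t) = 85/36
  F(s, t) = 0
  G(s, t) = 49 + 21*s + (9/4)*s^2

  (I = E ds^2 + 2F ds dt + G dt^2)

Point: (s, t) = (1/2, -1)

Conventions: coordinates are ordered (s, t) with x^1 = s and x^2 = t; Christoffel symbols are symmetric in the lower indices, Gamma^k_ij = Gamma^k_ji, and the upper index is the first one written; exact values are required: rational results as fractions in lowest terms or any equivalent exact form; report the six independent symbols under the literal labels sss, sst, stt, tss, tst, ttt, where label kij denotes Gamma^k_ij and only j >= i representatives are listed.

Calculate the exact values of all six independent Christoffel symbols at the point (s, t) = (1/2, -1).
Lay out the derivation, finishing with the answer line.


E = 85/36, F = 0, G = 961/16 at the point
E_s = 0, E_t = 0, F_s = 0, F_t = 0, G_s = 93/4, G_t = 0
EG - F^2 = 81685/576;  g^inv = (576/81685) * [[961/16, 0], [0, 85/36]]
first-kind symbols [ij,l] = (1/2)(d_i g_jl + d_j g_il - d_l g_ij): [ss,s] = E_s/2 = 0, [ss,t] = F_s - E_t/2 = 0, [st,s] = E_t/2 = 0, [st,t] = G_s/2 = 93/8, [tt,s] = F_t - G_s/2 = -93/8, [tt,t] = G_t/2 = 0
Gamma^s_ij = (G*[ij,s] - F*[ij,t])/(EG - F^2), Gamma^t_ij = (E*[ij,t] - F*[ij,s])/(EG - F^2)

Answer: Gamma_sss = 0, Gamma_sst = 0, Gamma_stt = -837/170, Gamma_tss = 0, Gamma_tst = 6/31, Gamma_ttt = 0


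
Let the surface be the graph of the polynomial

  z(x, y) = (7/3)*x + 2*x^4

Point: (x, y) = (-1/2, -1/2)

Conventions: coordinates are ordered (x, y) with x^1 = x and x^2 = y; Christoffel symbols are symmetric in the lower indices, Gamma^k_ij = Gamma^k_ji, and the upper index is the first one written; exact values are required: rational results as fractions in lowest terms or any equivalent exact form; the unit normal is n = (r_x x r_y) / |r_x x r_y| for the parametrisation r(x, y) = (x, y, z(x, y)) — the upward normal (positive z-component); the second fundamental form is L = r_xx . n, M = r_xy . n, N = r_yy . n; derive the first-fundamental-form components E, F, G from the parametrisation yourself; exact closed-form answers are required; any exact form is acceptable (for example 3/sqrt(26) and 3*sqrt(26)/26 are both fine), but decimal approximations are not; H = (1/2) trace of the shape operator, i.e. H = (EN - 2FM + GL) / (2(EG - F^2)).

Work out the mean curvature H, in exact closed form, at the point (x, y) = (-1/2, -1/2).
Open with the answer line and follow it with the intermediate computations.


Answer: H = 81/125

z_x = 4/3, z_y = 0, z_xx = 6, z_xy = 0, z_yy = 0
E = 25/9, F = 0, G = 1; answer radicand W^2 = 25/9
unnormalised second-form numerators: l = 6, m = 0, n = 0; L = l/sqrt(25/9), and similarly M = m/sqrt(W^2), N = n/sqrt(W^2)
H = (E*n - 2*F*m + G*l) / (2*(EG - F^2)*sqrt(W^2)); E*n - 2*F*m + G*l = 6, EG - F^2 = 25/9, so H = (27/25)/sqrt(25/9)


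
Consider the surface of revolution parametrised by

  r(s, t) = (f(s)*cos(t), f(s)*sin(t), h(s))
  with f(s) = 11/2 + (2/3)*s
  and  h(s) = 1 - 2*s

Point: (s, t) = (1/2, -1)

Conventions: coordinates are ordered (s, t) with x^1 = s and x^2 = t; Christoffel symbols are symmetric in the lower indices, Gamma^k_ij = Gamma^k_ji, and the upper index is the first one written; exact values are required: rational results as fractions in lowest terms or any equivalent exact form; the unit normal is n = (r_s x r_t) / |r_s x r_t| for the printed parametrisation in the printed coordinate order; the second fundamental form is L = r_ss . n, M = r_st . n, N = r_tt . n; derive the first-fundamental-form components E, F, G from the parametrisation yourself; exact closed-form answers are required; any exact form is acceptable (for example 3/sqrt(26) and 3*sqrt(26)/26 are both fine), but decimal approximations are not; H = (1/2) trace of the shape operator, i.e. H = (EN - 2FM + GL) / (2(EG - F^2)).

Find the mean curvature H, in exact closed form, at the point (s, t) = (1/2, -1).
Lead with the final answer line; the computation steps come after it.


Answer: H = -9*sqrt(10)/350

f = 35/6, f' = 2/3, f'' = 0, h' = -2, h'' = 0
E = 40/9, F = 0, G = 1225/36; answer radicand W^2 = 40/9
unnormalised second-form numerators: l = 0, m = 0, n = -35/3; L = l/sqrt(40/9), and similarly M = m/sqrt(W^2), N = n/sqrt(W^2)
H = (E*n - 2*F*m + G*l) / (2*(EG - F^2)*sqrt(W^2)); E*n - 2*F*m + G*l = -1400/27, EG - F^2 = 12250/81, so H = (-6/35)/sqrt(40/9)


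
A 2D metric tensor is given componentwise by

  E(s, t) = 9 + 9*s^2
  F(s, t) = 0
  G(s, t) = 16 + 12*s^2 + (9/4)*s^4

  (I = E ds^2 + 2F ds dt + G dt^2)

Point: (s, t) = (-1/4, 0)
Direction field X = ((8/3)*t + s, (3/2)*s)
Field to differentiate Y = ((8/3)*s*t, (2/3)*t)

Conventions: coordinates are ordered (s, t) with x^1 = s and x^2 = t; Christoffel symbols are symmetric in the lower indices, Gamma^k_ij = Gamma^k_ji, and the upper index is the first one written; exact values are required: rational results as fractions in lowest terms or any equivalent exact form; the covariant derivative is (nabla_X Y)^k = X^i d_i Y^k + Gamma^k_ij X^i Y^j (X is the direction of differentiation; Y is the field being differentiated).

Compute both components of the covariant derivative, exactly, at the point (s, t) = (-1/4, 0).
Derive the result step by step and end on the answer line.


E = 153/16, F = 0, G = 17161/1024 at the point
E_s = -9/2, E_t = 0, F_s = 0, F_t = 0, G_s = -393/64, G_t = 0
EG - F^2 = 2625633/16384;  g^inv = (16384/2625633) * [[17161/1024, 0], [0, 153/16]]
first-kind symbols [ij,l] = (1/2)(d_i g_jl + d_j g_il - d_l g_ij): [ss,s] = E_s/2 = -9/4, [ss,t] = F_s - E_t/2 = 0, [st,s] = E_t/2 = 0, [st,t] = G_s/2 = -393/128, [tt,s] = F_t - G_s/2 = 393/128, [tt,t] = G_t/2 = 0
Gamma^s_ij = (G*[ij,s] - F*[ij,t])/(EG - F^2), Gamma^t_ij = (E*[ij,t] - F*[ij,s])/(EG - F^2)
Gamma_sss = -4/17, Gamma_sst = 0, Gamma_stt = 131/408, Gamma_tss = 0, Gamma_tst = -24/131, Gamma_ttt = 0
X = (-1/4, -3/8), Y = (0, 0) at the point

Answer: (nabla_X Y)^s = 1/4, (nabla_X Y)^t = -1/4


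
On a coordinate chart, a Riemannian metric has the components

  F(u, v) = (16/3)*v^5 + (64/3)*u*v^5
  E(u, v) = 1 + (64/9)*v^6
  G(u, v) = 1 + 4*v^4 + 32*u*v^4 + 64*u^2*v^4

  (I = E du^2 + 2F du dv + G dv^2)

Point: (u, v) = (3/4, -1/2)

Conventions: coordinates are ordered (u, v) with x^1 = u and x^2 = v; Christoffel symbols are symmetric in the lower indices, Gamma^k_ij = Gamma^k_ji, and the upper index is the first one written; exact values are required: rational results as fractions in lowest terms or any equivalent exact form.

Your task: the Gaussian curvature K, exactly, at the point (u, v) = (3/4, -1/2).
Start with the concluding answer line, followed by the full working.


Answer: K = -81/529

E = 10/9, F = -2/3, G = 5, EG - F^2 = 46/9 at the point
E_u = 0, E_v = -4/3, F_u = -2/3, F_v = 20/3, G_u = 8, G_v = -32
E_vv = 40/3, F_uv = 20/3, G_uu = 8
The intrinsic route: Brioschi's K = (det M1 - det M2)/(EG - F^2)^2.
M1 = [[-E_vv/2 + F_uv - G_uu/2, E_u/2, F_u - E_v/2], [F_v - G_u/2, E, F], [G_v/2, F, G]] = [[-4, 0, 0], [8/3, 10/9, -2/3], [-16, -2/3, 5]]; det M1 = -184/9
M2 = [[0, E_v/2, G_u/2], [E_v/2, E, F], [G_u/2, F, G]] = [[0, -2/3, 4], [-2/3, 10/9, -2/3], [4, -2/3, 5]]; det M2 = -148/9
det M1 - det M2 = -4; K = -4 / (46/9)^2 = -81/529


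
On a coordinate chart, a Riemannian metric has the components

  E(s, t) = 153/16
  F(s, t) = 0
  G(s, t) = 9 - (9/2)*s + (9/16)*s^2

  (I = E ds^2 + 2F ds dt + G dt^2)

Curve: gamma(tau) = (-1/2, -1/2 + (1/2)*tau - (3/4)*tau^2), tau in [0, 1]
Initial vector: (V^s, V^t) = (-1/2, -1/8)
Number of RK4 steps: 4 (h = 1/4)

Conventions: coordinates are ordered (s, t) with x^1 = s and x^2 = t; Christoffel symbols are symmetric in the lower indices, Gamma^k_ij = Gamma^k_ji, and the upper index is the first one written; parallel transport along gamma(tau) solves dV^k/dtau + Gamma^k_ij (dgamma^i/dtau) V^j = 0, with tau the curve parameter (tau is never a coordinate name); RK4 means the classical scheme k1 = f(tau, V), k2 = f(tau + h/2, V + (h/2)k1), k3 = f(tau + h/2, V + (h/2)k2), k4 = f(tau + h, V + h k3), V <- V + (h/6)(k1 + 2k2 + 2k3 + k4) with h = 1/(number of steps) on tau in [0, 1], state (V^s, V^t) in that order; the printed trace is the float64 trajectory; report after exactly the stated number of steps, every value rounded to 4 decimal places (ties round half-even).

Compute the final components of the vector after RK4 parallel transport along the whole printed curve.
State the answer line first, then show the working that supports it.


Answer: V^s = -0.5073, V^t = -0.0970

gamma'(tau) = (0, 1/2 - (3/2)*tau); f(tau, V)^k = -Gamma^k_ij(gamma(tau)) gamma'^i(tau) V^j; h = 1/4; intermediate values shown to 6 dp
curve data and Christoffel symbols at the stage parameters:
  tau = 0.000000: gamma = (-0.500000, -0.500000), gamma' = (0.000000, 0.500000); Gamma_sss = 0.000000, Gamma_sst = 0.000000, Gamma_stt = 0.264706, Gamma_tss = 0.000000, Gamma_tst = -0.222222, Gamma_ttt = 0.000000
  tau = 0.125000: gamma = (-0.500000, -0.449219), gamma' = (0.000000, 0.312500); Gamma_sss = 0.000000, Gamma_sst = 0.000000, Gamma_stt = 0.264706, Gamma_tss = 0.000000, Gamma_tst = -0.222222, Gamma_ttt = 0.000000
  tau = 0.250000: gamma = (-0.500000, -0.421875), gamma' = (0.000000, 0.125000); Gamma_sss = 0.000000, Gamma_sst = 0.000000, Gamma_stt = 0.264706, Gamma_tss = 0.000000, Gamma_tst = -0.222222, Gamma_ttt = 0.000000
  tau = 0.375000: gamma = (-0.500000, -0.417969), gamma' = (0.000000, -0.062500); Gamma_sss = 0.000000, Gamma_sst = 0.000000, Gamma_stt = 0.264706, Gamma_tss = 0.000000, Gamma_tst = -0.222222, Gamma_ttt = 0.000000
  tau = 0.500000: gamma = (-0.500000, -0.437500), gamma' = (0.000000, -0.250000); Gamma_sss = 0.000000, Gamma_sst = 0.000000, Gamma_stt = 0.264706, Gamma_tss = 0.000000, Gamma_tst = -0.222222, Gamma_ttt = 0.000000
  tau = 0.625000: gamma = (-0.500000, -0.480469), gamma' = (0.000000, -0.437500); Gamma_sss = 0.000000, Gamma_sst = 0.000000, Gamma_stt = 0.264706, Gamma_tss = 0.000000, Gamma_tst = -0.222222, Gamma_ttt = 0.000000
  tau = 0.750000: gamma = (-0.500000, -0.546875), gamma' = (0.000000, -0.625000); Gamma_sss = 0.000000, Gamma_sst = 0.000000, Gamma_stt = 0.264706, Gamma_tss = 0.000000, Gamma_tst = -0.222222, Gamma_ttt = 0.000000
  tau = 0.875000: gamma = (-0.500000, -0.636719), gamma' = (0.000000, -0.812500); Gamma_sss = 0.000000, Gamma_sst = 0.000000, Gamma_stt = 0.264706, Gamma_tss = 0.000000, Gamma_tst = -0.222222, Gamma_ttt = 0.000000
  tau = 1.000000: gamma = (-0.500000, -0.750000), gamma' = (0.000000, -1.000000); Gamma_sss = 0.000000, Gamma_sst = 0.000000, Gamma_stt = 0.264706, Gamma_tss = 0.000000, Gamma_tst = -0.222222, Gamma_ttt = 0.000000
step 0: V^s = -0.5000, V^t = -0.1250
step 1: k1 = (0.016544, -0.055556), k2 = (0.010915, -0.034579), k3 = (0.010698, -0.034627), k4 = (0.004422, -0.013815); V <- V + (h/6)(k1 + 2k2 + 2k3 + k4): V^s = -0.4973, V^t = -0.1337
step 2: k1 = (0.004422, -0.013815), k2 = (-0.002240, 0.006900), k3 = (-0.002197, 0.006911), k4 = (-0.008731, 0.027660); V <- V + (h/6)(k1 + 2k2 + 2k3 + k4): V^s = -0.4979, V^t = -0.1319
step 3: k1 = (-0.008731, 0.027660), k2 = (-0.014878, 0.048511), k3 = (-0.014576, 0.048585), k4 = (-0.019817, 0.069655); V <- V + (h/6)(k1 + 2k2 + 2k3 + k4): V^s = -0.5015, V^t = -0.1198
step 4: k1 = (-0.019817, 0.069655), k2 = (-0.023890, 0.090999), k3 = (-0.023316, 0.091091), k4 = (-0.025679, 0.112744); V <- V + (h/6)(k1 + 2k2 + 2k3 + k4): V^s = -0.5073, V^t = -0.0970


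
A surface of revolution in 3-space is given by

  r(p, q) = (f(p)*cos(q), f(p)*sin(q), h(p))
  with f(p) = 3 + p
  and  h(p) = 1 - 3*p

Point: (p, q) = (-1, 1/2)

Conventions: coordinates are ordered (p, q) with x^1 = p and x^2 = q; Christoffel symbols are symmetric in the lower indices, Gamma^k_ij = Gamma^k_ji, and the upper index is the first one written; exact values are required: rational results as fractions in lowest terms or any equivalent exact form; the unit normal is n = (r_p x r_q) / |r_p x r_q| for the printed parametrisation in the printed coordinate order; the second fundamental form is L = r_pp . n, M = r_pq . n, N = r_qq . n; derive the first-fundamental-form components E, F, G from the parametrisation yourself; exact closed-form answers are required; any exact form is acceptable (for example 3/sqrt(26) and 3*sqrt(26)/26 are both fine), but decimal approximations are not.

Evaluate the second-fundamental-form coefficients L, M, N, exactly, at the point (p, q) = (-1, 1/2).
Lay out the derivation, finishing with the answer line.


f = 2, f' = 1, f'' = 0, h' = -3, h'' = 0
E = 10, F = 0, G = 4; answer radicand W^2 = 10
unnormalised second-form numerators: l = 0, m = 0, n = -6; L = l/sqrt(10), and similarly M = m/sqrt(W^2), N = n/sqrt(W^2)

Answer: L = 0, M = 0, N = -3*sqrt(10)/5


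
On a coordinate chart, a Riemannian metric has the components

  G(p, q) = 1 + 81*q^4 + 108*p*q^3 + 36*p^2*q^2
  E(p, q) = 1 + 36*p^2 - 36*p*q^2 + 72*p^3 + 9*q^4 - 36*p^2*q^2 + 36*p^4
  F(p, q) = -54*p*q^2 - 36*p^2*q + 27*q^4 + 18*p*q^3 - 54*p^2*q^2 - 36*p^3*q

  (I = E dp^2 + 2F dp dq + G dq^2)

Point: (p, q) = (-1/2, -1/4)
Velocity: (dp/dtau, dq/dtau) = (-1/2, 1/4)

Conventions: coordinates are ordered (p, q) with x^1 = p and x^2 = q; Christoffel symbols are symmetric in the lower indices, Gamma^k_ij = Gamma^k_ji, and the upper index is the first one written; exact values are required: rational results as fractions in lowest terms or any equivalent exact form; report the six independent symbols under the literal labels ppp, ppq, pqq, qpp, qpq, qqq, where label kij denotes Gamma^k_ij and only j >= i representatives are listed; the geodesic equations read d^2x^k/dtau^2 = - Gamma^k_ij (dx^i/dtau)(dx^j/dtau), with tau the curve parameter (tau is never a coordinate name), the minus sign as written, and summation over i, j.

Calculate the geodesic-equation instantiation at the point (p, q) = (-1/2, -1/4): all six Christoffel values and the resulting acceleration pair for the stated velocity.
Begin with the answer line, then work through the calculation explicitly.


Answer: Gamma_ppp = 0, Gamma_ppq = -324/713, Gamma_pqq = -1620/713, Gamma_qpp = 0, Gamma_qpq = -252/713, Gamma_qqq = -1260/713; accelerations (d^2p/dtau^2, d^2q/dtau^2) = (81/2852, 63/2852)

E = 985/256, F = 567/256, G = 697/256 at the point
E_p = 0, E_q = -81/16, F_p = -81/32, F_q = -117/8, G_p = -63/16, G_q = -315/16
EG - F^2 = 713/128;  g^inv = (128/713) * [[697/256, -567/256], [-567/256, 985/256]]
first-kind symbols [ij,l] = (1/2)(d_i g_jl + d_j g_il - d_l g_ij): [pp,p] = E_p/2 = 0, [pp,q] = F_p - E_q/2 = 0, [pq,p] = E_q/2 = -81/32, [pq,q] = G_p/2 = -63/32, [qq,p] = F_q - G_p/2 = -405/32, [qq,q] = G_q/2 = -315/32
Gamma^p_ij = (G*[ij,p] - F*[ij,q])/(EG - F^2), Gamma^q_ij = (E*[ij,q] - F*[ij,p])/(EG - F^2)
Gamma_ppp = 0, Gamma_ppq = -324/713, Gamma_pqq = -1620/713, Gamma_qpp = 0, Gamma_qpq = -252/713, Gamma_qqq = -1260/713
d^2p/dtau^2 = -(Gamma_ppp*(-1/2)^2 + 2*Gamma_ppq*(-1/2)*(1/4) + Gamma_pqq*(1/4)^2) = 81/2852
d^2q/dtau^2 = -(Gamma_qpp*(-1/2)^2 + 2*Gamma_qpq*(-1/2)*(1/4) + Gamma_qqq*(1/4)^2) = 63/2852


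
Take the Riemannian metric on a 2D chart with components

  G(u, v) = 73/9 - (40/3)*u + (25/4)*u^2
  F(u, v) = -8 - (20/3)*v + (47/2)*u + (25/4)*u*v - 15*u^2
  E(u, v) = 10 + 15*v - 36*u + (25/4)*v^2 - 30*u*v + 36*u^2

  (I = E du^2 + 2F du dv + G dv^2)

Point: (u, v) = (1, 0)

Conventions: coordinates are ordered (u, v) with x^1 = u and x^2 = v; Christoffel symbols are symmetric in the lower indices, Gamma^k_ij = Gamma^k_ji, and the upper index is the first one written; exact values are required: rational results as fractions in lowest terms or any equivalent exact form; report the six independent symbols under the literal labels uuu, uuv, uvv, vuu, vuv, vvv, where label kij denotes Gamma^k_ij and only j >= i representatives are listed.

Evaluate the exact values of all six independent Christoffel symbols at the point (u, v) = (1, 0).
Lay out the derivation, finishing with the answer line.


E = 10, F = 1/2, G = 37/36 at the point
E_u = 36, E_v = -15, F_u = -13/2, F_v = -5/12, G_u = -5/6, G_v = 0
EG - F^2 = 361/36;  g^inv = (36/361) * [[37/36, -1/2], [-1/2, 10]]
first-kind symbols [ij,l] = (1/2)(d_i g_jl + d_j g_il - d_l g_ij): [uu,u] = E_u/2 = 18, [uu,v] = F_u - E_v/2 = 1, [uv,u] = E_v/2 = -15/2, [uv,v] = G_u/2 = -5/12, [vv,u] = F_v - G_u/2 = 0, [vv,v] = G_v/2 = 0
Gamma^u_ij = (G*[ij,u] - F*[ij,v])/(EG - F^2), Gamma^v_ij = (E*[ij,v] - F*[ij,u])/(EG - F^2)

Answer: Gamma_uuu = 648/361, Gamma_uuv = -270/361, Gamma_uvv = 0, Gamma_vuu = 36/361, Gamma_vuv = -15/361, Gamma_vvv = 0


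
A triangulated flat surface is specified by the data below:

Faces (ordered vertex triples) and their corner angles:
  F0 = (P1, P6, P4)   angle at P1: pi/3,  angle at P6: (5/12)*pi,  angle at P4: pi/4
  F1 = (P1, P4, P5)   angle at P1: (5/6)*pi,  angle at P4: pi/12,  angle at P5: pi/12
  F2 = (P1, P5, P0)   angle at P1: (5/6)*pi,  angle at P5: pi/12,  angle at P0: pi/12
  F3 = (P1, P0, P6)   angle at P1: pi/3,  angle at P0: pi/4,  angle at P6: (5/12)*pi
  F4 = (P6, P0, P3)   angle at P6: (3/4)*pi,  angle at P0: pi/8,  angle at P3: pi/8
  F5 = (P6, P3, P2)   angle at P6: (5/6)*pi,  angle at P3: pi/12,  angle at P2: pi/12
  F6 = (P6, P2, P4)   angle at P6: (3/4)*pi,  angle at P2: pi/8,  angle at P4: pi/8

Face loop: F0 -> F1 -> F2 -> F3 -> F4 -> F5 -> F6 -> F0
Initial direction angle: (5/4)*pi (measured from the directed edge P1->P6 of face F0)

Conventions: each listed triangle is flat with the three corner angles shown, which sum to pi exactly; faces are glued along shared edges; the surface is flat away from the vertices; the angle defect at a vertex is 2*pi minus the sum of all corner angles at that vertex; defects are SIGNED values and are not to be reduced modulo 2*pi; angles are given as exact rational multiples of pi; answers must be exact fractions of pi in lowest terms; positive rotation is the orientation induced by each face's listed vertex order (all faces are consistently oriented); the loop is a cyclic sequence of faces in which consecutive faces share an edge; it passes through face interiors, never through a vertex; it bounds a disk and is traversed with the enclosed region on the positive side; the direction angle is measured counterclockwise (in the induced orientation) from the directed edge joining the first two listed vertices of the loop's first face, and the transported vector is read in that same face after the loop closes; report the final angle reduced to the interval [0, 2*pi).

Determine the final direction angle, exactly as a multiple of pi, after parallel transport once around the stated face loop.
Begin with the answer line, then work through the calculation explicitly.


Answer: final direction angle = (7/4)*pi

enclosed vertex P1: corner angles sum to (7/3)*pi, defect = 2*pi - (7/3)*pi = -pi/3
enclosed vertex P6: corner angles sum to (19/6)*pi, defect = 2*pi - (19/6)*pi = (-7/6)*pi
by Gauss-Bonnet the loop rotates the vector by the enclosed defect sum (positive orientation, mod 2*pi)
final angle = (5/4)*pi - (3/2)*pi = (7/4)*pi (mod 2*pi)


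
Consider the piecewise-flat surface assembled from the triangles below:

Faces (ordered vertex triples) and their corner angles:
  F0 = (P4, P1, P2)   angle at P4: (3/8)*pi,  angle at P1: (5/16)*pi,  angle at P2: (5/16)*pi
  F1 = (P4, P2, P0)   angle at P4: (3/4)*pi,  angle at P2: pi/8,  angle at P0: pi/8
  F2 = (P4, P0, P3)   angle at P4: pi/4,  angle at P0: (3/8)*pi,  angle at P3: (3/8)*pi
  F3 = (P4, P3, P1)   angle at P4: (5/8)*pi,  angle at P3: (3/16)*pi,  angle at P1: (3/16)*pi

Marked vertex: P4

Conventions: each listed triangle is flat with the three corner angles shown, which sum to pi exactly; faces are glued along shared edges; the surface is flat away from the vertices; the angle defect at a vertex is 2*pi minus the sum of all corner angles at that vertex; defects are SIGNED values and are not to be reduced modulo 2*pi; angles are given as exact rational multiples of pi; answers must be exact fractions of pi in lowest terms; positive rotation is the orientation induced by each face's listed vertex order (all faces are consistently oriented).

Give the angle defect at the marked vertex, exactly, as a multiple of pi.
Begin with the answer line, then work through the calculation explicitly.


Answer: defect(P4) = 0

Sum of corner angles at P4: 2*pi
defect = 2*pi - 2*pi


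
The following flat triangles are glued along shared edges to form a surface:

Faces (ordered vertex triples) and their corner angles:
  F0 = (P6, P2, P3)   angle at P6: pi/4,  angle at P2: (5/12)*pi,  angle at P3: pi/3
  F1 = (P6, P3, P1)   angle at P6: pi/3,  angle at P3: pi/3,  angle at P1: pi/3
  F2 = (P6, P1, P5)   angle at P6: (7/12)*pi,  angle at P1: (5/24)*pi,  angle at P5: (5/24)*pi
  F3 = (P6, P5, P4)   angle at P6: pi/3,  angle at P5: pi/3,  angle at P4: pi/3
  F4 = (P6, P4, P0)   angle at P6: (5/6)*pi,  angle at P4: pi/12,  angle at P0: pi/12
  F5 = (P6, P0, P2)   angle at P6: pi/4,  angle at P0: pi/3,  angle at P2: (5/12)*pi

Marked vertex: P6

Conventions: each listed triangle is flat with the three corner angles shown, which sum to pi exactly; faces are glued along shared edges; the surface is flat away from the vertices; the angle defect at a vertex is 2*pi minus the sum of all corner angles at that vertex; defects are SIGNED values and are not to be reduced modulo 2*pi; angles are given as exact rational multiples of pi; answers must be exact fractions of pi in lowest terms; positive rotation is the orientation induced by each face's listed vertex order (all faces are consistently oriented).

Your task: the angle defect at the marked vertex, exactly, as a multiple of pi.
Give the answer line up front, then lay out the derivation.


Answer: defect(P6) = (-7/12)*pi

Sum of corner angles at P6: (31/12)*pi
defect = 2*pi - (31/12)*pi


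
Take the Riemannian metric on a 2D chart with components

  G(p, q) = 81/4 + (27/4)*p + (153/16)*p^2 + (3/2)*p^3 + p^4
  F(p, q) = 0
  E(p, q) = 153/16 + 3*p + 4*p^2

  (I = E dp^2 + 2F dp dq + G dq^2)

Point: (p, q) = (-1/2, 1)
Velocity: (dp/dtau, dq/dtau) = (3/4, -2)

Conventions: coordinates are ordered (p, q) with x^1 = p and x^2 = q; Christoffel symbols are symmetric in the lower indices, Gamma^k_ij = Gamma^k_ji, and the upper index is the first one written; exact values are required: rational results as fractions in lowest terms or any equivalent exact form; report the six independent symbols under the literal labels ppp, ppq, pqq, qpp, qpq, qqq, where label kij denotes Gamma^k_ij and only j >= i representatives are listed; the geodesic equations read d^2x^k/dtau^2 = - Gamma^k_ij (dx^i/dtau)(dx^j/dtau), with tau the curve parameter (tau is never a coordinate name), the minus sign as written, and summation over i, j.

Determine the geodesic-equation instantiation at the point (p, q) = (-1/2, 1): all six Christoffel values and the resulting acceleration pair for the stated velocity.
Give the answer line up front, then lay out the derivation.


Answer: Gamma_ppp = -8/145, Gamma_ppq = 0, Gamma_pqq = 7/58, Gamma_qpp = 0, Gamma_qpq = -2/35, Gamma_qqq = 0; accelerations (d^2p/dtau^2, d^2q/dtau^2) = (-131/290, -6/35)

E = 145/16, F = 0, G = 1225/64 at the point
E_p = -1, E_q = 0, F_p = 0, F_q = 0, G_p = -35/16, G_q = 0
EG - F^2 = 177625/1024;  g^inv = (1024/177625) * [[1225/64, 0], [0, 145/16]]
first-kind symbols [ij,l] = (1/2)(d_i g_jl + d_j g_il - d_l g_ij): [pp,p] = E_p/2 = -1/2, [pp,q] = F_p - E_q/2 = 0, [pq,p] = E_q/2 = 0, [pq,q] = G_p/2 = -35/32, [qq,p] = F_q - G_p/2 = 35/32, [qq,q] = G_q/2 = 0
Gamma^p_ij = (G*[ij,p] - F*[ij,q])/(EG - F^2), Gamma^q_ij = (E*[ij,q] - F*[ij,p])/(EG - F^2)
Gamma_ppp = -8/145, Gamma_ppq = 0, Gamma_pqq = 7/58, Gamma_qpp = 0, Gamma_qpq = -2/35, Gamma_qqq = 0
d^2p/dtau^2 = -(Gamma_ppp*(3/4)^2 + 2*Gamma_ppq*(3/4)*(-2) + Gamma_pqq*(-2)^2) = -131/290
d^2q/dtau^2 = -(Gamma_qpp*(3/4)^2 + 2*Gamma_qpq*(3/4)*(-2) + Gamma_qqq*(-2)^2) = -6/35


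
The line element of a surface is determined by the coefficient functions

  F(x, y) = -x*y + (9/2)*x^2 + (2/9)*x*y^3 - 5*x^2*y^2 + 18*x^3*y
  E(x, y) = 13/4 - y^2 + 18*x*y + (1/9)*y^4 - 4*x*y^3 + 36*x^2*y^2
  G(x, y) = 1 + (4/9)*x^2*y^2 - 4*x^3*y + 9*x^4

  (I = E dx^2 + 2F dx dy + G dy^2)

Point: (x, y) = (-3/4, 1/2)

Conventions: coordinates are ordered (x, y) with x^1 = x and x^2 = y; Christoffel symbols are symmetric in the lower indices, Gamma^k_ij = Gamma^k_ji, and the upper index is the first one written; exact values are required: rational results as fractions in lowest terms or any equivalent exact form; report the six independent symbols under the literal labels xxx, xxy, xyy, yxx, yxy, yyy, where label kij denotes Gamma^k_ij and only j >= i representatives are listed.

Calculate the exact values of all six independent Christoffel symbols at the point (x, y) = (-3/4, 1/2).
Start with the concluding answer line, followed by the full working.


Answer: Gamma_xxx = -5760/12553, Gamma_xxy = 9280/12553, Gamma_xyy = -960/12553, Gamma_yxx = 13392/12553, Gamma_yxy = -21576/12553, Gamma_yyy = 2232/12553

E = 61/36, F = -155/96, G = 1217/256 at the point
E_x = -5, E_y = 145/18, F_x = 1417/144, F_y = -313/32, G_x = -899/48, G_y = 31/16
EG - F^2 = 12553/2304;  g^inv = (2304/12553) * [[1217/256, 155/96], [155/96, 61/36]]
first-kind symbols [ij,l] = (1/2)(d_i g_jl + d_j g_il - d_l g_ij): [xx,x] = E_x/2 = -5/2, [xx,y] = F_x - E_y/2 = 93/16, [xy,x] = E_y/2 = 145/36, [xy,y] = G_x/2 = -899/96, [yy,x] = F_y - G_x/2 = -5/12, [yy,y] = G_y/2 = 31/32
Gamma^x_ij = (G*[ij,x] - F*[ij,y])/(EG - F^2), Gamma^y_ij = (E*[ij,y] - F*[ij,x])/(EG - F^2)


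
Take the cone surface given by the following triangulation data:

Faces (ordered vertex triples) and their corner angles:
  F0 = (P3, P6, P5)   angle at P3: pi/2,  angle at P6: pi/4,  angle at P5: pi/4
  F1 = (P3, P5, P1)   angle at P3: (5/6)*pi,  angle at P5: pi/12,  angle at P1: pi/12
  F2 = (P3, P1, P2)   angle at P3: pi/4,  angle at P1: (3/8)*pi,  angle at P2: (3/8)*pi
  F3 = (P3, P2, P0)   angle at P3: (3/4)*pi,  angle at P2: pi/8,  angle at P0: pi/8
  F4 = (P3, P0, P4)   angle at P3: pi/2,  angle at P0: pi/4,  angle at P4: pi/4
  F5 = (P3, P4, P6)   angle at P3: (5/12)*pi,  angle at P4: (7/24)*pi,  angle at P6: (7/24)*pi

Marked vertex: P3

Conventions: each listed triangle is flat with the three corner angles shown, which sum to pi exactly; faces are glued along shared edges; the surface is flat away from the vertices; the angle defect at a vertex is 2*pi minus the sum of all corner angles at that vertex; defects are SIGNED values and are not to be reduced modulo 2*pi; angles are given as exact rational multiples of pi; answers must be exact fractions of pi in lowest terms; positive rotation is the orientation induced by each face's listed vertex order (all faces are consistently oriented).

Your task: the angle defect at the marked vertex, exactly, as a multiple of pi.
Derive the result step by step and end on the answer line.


Sum of corner angles at P3: (13/4)*pi
defect = 2*pi - (13/4)*pi

Answer: defect(P3) = (-5/4)*pi


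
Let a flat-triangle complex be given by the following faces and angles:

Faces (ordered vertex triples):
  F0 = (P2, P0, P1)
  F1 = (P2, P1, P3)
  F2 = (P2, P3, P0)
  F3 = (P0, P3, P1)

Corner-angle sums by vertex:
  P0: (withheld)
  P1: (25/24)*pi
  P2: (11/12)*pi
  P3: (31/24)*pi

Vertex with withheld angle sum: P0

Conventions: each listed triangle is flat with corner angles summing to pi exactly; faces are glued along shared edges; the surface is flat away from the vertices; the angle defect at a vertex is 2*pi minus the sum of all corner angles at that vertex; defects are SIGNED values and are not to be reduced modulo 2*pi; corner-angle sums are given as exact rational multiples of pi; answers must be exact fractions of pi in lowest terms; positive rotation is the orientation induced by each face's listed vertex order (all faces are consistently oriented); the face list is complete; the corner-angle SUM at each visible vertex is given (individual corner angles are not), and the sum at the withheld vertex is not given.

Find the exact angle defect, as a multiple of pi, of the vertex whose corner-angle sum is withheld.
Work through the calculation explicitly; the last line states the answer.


V = 4, E = 6, F = 4; chi = V - E + F = 2
Gauss-Bonnet: total defect = 2*pi*chi = 4*pi; visible defects sum to (11/4)*pi

Answer: defect(P0) = (5/4)*pi


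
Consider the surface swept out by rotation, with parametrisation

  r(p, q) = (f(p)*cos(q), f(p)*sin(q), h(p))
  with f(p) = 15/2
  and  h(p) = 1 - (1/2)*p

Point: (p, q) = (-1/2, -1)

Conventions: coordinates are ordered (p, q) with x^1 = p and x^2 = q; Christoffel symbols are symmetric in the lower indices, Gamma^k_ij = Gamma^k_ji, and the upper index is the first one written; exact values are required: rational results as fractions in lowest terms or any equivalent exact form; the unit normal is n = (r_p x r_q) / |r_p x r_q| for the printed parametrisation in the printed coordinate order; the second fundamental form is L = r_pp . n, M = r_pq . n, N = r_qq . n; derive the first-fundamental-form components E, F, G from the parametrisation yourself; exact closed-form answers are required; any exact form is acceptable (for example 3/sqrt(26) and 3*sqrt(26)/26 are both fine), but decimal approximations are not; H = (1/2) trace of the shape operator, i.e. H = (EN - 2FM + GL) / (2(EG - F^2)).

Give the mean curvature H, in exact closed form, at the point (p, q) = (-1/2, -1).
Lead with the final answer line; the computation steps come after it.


Answer: H = -1/15

f = 15/2, f' = 0, f'' = 0, h' = -1/2, h'' = 0
E = 1/4, F = 0, G = 225/4; answer radicand W^2 = 1/4
unnormalised second-form numerators: l = 0, m = 0, n = -15/4; L = l/sqrt(1/4), and similarly M = m/sqrt(W^2), N = n/sqrt(W^2)
H = (E*n - 2*F*m + G*l) / (2*(EG - F^2)*sqrt(W^2)); E*n - 2*F*m + G*l = -15/16, EG - F^2 = 225/16, so H = (-1/30)/sqrt(1/4)


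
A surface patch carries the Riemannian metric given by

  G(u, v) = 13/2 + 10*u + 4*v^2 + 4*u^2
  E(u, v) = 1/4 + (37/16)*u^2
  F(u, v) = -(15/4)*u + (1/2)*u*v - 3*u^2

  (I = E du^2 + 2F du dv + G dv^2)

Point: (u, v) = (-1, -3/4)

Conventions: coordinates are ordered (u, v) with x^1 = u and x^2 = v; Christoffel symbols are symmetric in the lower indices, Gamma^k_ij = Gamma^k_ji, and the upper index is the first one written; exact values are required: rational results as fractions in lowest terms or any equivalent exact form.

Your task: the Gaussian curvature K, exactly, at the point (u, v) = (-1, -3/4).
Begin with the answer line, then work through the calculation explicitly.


Answer: K = -8352/34225

E = 41/16, F = 9/8, G = 11/4, EG - F^2 = 185/32 at the point
E_u = -37/8, E_v = 0, F_u = 15/8, F_v = -1/2, G_u = 2, G_v = -6
E_vv = 0, F_uv = 1/2, G_uu = 8
Apply the Brioschi formula K = (det M1 - det M2)/(EG - F^2)^2 over the derivative matrices of E, F, G.
M1 = [[-E_vv/2 + F_uv - G_uu/2, E_u/2, F_u - E_v/2], [F_v - G_u/2, E, F], [G_v/2, F, G]] = [[-7/2, -37/16, 15/8], [-3/2, 41/16, 9/8], [-3, 9/8, 11/4]]; det M1 = -343/32
M2 = [[0, E_v/2, G_u/2], [E_v/2, E, F], [G_u/2, F, G]] = [[0, 0, 1], [0, 41/16, 9/8], [1, 9/8, 11/4]]; det M2 = -41/16
det M1 - det M2 = -261/32; K = -261/32 / (185/32)^2 = -8352/34225
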